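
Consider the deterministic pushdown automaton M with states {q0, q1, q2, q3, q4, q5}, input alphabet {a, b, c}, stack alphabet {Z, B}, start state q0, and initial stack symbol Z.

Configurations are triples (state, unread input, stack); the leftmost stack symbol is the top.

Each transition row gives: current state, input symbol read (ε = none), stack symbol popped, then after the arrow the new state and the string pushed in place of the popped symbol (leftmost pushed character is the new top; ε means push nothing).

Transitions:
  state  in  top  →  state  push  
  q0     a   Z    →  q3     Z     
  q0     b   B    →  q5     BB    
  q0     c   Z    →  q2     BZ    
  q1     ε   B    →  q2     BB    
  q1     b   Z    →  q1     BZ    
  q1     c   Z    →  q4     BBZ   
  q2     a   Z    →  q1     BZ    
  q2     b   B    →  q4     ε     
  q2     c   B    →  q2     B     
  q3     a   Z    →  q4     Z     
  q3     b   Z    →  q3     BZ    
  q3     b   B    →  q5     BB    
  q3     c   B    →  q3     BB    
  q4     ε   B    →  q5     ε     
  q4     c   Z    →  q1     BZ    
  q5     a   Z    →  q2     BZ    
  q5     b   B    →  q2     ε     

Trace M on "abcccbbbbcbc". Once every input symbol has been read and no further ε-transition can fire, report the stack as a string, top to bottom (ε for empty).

BBZ

(q0, abcccbbbbcbc, Z) ⊢ (q3, bcccbbbbcbc, Z) ⊢ (q3, cccbbbbcbc, BZ) ⊢ (q3, ccbbbbcbc, BBZ) ⊢ (q3, cbbbbcbc, BBBZ) ⊢ (q3, bbbbcbc, BBBBZ) ⊢ (q5, bbbcbc, BBBBBZ) ⊢ (q2, bbcbc, BBBBZ) ⊢ (q4, bcbc, BBBZ) ⊢ (q5, bcbc, BBZ) ⊢ (q2, cbc, BZ) ⊢ (q2, bc, BZ) ⊢ (q4, c, Z) ⊢ (q1, ε, BZ) ⊢ (q2, ε, BBZ)
All input consumed in state q2 with stack BBZ.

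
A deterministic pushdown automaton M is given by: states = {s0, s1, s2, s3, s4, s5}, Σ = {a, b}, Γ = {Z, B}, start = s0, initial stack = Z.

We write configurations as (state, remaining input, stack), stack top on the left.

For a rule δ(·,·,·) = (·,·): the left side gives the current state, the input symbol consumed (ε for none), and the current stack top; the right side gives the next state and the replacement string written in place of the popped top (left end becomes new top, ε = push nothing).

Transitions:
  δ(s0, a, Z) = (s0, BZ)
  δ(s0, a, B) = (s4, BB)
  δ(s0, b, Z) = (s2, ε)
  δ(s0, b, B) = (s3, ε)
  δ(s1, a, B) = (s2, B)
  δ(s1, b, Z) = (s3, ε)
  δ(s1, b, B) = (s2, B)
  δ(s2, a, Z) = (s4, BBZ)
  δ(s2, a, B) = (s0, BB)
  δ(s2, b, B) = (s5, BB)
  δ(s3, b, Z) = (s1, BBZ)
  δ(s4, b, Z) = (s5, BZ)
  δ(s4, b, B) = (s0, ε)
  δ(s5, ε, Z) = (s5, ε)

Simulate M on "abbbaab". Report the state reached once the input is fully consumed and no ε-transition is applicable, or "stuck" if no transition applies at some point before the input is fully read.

(s0, abbbaab, Z)
  read a, top Z: go to s0, push BZ → (s0, bbbaab, BZ)
  read b, top B: go to s3, push ε → (s3, bbaab, Z)
  read b, top Z: go to s1, push BBZ → (s1, baab, BBZ)
  read b, top B: go to s2, push B → (s2, aab, BBZ)
  read a, top B: go to s0, push BB → (s0, ab, BBBZ)
  read a, top B: go to s4, push BB → (s4, b, BBBBZ)
  read b, top B: go to s0, push ε → (s0, ε, BBBZ)
All input consumed; M is in state s0.

s0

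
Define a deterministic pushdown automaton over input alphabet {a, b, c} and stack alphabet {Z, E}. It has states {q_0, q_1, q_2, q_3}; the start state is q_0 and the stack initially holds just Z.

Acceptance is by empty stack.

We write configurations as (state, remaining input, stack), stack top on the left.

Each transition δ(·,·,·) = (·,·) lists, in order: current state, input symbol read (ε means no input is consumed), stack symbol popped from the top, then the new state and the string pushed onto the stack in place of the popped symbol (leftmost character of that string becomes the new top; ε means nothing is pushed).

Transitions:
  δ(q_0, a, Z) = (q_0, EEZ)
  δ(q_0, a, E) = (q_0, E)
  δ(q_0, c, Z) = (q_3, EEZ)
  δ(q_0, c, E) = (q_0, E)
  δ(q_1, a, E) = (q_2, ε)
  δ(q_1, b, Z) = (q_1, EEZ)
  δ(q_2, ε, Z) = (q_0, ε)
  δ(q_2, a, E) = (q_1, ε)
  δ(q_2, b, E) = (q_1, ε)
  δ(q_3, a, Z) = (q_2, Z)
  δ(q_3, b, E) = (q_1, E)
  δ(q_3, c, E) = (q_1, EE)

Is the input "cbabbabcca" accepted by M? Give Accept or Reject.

Reject

(q_0, cbabbabcca, Z)
  read c, top Z: go to q_3, push EEZ → (q_3, babbabcca, EEZ)
  read b, top E: go to q_1, push E → (q_1, abbabcca, EEZ)
  read a, top E: go to q_2, push ε → (q_2, bbabcca, EZ)
  read b, top E: go to q_1, push ε → (q_1, babcca, Z)
  read b, top Z: go to q_1, push EEZ → (q_1, abcca, EEZ)
  read a, top E: go to q_2, push ε → (q_2, bcca, EZ)
  read b, top E: go to q_1, push ε → (q_1, cca, Z)
No transition applies at (q_1, cca, Z); input not fully consumed.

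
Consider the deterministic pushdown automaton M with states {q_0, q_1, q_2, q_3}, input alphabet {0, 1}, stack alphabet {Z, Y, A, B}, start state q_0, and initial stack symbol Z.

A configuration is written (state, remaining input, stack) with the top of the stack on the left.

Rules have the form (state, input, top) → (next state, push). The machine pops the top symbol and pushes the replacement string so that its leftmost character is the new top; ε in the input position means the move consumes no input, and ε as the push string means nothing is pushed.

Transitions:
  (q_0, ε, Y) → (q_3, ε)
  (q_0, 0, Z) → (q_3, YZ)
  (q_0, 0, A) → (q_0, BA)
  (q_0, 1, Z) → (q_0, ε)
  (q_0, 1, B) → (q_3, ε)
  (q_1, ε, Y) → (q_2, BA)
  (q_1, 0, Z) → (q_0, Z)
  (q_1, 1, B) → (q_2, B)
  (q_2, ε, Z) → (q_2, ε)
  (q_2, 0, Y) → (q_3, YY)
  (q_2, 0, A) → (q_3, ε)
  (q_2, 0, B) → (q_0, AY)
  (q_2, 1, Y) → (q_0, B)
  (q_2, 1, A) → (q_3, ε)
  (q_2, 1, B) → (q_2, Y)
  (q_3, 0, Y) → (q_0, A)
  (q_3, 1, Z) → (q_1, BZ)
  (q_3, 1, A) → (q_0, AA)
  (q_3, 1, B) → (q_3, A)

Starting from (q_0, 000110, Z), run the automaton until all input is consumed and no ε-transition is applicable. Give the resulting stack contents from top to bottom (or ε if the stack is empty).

(q_0, 000110, Z)
  read 0, top Z: go to q_3, push YZ → (q_3, 00110, YZ)
  read 0, top Y: go to q_0, push A → (q_0, 0110, AZ)
  read 0, top A: go to q_0, push BA → (q_0, 110, BAZ)
  read 1, top B: go to q_3, push ε → (q_3, 10, AZ)
  read 1, top A: go to q_0, push AA → (q_0, 0, AAZ)
  read 0, top A: go to q_0, push BA → (q_0, ε, BAAZ)
All input consumed in state q_0 with stack BAAZ.

BAAZ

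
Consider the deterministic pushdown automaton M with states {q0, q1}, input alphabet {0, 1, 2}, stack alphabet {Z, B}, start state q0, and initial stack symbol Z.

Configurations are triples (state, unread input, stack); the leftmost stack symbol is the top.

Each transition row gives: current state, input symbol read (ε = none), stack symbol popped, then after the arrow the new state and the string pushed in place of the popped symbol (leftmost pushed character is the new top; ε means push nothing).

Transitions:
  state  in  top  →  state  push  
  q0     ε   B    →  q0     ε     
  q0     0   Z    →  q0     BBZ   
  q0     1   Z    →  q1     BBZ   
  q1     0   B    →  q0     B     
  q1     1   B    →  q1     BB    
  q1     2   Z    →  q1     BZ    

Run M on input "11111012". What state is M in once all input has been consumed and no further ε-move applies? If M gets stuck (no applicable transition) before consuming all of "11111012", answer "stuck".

stuck

(q0, 11111012, Z) ⊢ (q1, 1111012, BBZ) ⊢ (q1, 111012, BBBZ) ⊢ (q1, 11012, BBBBZ) ⊢ (q1, 1012, BBBBBZ) ⊢ (q1, 012, BBBBBBZ) ⊢ (q0, 12, BBBBBBZ) ⊢ (q0, 12, BBBBBZ) ⊢ (q0, 12, BBBBZ) ⊢ (q0, 12, BBBZ) ⊢ (q0, 12, BBZ) ⊢ (q0, 12, BZ) ⊢ (q0, 12, Z) ⊢ (q1, 2, BBZ)
No transition for (q1, 2, top B); M blocks with input 2 remaining.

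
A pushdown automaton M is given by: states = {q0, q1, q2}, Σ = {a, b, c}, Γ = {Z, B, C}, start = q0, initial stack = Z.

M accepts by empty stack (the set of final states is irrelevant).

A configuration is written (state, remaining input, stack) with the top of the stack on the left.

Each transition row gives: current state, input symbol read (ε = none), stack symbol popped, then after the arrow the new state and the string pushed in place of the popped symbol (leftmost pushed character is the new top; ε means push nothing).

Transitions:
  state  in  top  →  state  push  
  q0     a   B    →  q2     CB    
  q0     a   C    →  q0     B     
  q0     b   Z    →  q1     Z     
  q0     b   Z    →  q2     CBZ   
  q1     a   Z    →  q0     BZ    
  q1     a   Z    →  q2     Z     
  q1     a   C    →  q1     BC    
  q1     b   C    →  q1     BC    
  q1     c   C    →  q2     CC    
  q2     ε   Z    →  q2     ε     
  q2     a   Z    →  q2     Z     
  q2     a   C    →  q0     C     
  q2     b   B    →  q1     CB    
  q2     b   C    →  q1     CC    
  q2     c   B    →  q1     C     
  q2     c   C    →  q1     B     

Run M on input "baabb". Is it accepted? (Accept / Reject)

Reject

No computation consumes all input and empties the stack.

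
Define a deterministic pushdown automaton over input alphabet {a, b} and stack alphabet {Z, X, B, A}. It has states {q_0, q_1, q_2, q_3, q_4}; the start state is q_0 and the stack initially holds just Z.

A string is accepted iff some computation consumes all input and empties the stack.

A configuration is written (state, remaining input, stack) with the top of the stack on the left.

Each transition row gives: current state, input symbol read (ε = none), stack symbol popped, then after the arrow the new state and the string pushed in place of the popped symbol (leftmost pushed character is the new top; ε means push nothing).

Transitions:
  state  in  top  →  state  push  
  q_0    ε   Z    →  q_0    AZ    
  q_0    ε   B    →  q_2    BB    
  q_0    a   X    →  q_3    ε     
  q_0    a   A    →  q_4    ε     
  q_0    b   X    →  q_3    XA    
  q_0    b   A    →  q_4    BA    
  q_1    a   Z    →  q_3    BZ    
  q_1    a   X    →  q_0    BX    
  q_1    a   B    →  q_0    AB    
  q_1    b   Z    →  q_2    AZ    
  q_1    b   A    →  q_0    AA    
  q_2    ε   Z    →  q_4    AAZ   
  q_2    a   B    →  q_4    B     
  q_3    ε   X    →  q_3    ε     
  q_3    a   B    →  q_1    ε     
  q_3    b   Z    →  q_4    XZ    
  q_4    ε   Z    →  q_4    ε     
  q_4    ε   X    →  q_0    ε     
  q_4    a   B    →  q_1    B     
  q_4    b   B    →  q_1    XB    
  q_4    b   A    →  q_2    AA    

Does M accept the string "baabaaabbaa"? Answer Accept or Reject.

Reject

(q_0, baabaaabbaa, Z)
  ε-move, top Z: go to q_0, push AZ → (q_0, baabaaabbaa, AZ)
  read b, top A: go to q_4, push BA → (q_4, aabaaabbaa, BAZ)
  read a, top B: go to q_1, push B → (q_1, abaaabbaa, BAZ)
  read a, top B: go to q_0, push AB → (q_0, baaabbaa, ABAZ)
  read b, top A: go to q_4, push BA → (q_4, aaabbaa, BABAZ)
  read a, top B: go to q_1, push B → (q_1, aabbaa, BABAZ)
  read a, top B: go to q_0, push AB → (q_0, abbaa, ABABAZ)
  read a, top A: go to q_4, push ε → (q_4, bbaa, BABAZ)
  read b, top B: go to q_1, push XB → (q_1, baa, XBABAZ)
No transition applies at (q_1, baa, XBABAZ); input not fully consumed.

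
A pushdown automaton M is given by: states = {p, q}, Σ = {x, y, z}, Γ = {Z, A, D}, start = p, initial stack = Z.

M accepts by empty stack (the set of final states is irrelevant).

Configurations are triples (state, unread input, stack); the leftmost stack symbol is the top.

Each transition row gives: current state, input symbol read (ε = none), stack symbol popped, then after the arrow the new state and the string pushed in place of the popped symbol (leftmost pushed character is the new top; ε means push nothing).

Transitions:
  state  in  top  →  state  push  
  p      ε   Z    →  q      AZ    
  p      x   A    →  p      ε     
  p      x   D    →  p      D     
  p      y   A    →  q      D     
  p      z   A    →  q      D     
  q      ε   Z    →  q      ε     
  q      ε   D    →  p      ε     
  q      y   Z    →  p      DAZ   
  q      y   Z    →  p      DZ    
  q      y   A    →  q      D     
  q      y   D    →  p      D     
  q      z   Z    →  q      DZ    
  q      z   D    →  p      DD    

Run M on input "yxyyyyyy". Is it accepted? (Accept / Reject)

No computation consumes all input and empties the stack.

Reject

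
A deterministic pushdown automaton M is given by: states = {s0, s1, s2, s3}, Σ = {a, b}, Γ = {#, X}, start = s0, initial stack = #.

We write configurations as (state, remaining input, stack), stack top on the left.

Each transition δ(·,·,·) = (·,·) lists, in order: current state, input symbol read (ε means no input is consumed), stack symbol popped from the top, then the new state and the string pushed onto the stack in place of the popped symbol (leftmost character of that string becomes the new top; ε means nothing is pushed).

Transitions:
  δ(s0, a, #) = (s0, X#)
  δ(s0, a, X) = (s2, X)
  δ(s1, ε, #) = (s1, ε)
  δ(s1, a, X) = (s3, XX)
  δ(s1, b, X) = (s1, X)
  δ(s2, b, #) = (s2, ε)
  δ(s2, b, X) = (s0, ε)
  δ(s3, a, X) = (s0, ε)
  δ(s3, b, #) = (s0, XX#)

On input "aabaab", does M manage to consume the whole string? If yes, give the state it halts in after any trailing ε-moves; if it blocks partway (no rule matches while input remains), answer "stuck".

s0

(s0, aabaab, #) ⊢ (s0, abaab, X#) ⊢ (s2, baab, X#) ⊢ (s0, aab, #) ⊢ (s0, ab, X#) ⊢ (s2, b, X#) ⊢ (s0, ε, #)
All input consumed; M is in state s0.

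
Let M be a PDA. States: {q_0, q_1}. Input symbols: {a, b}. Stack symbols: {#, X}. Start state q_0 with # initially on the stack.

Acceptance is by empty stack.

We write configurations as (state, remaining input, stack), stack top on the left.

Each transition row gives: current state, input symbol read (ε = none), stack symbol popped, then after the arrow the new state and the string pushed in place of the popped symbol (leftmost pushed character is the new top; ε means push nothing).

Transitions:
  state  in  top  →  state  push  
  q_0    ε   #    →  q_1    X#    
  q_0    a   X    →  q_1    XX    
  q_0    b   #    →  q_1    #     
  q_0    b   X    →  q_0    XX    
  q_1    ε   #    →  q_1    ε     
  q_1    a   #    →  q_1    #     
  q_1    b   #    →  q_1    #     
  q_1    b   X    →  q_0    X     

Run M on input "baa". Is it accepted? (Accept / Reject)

Accept

One accepting computation: (q_0, baa, #) ⊢ (q_1, aa, #) ⊢ (q_1, a, #) ⊢ (q_1, ε, #) ⊢ (q_1, ε, ε)
All input consumed and the stack is empty.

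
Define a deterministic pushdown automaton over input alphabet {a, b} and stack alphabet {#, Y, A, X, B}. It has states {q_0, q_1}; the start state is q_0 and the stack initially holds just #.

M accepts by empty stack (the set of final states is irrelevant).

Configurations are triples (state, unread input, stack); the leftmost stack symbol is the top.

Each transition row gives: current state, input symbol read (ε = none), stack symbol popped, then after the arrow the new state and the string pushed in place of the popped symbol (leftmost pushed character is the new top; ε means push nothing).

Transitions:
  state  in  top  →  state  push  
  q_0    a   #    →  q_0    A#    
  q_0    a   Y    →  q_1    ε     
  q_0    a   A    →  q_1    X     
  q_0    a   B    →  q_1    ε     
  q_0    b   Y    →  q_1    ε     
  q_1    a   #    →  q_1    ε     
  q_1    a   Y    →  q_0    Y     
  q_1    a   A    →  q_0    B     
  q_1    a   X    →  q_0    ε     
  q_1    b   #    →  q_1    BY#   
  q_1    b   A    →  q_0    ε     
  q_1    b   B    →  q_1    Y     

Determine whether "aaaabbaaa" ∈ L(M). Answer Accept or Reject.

Reject

(q_0, aaaabbaaa, #) ⊢ (q_0, aaabbaaa, A#) ⊢ (q_1, aabbaaa, X#) ⊢ (q_0, abbaaa, #) ⊢ (q_0, bbaaa, A#)
No transition applies at (q_0, bbaaa, A#); input not fully consumed.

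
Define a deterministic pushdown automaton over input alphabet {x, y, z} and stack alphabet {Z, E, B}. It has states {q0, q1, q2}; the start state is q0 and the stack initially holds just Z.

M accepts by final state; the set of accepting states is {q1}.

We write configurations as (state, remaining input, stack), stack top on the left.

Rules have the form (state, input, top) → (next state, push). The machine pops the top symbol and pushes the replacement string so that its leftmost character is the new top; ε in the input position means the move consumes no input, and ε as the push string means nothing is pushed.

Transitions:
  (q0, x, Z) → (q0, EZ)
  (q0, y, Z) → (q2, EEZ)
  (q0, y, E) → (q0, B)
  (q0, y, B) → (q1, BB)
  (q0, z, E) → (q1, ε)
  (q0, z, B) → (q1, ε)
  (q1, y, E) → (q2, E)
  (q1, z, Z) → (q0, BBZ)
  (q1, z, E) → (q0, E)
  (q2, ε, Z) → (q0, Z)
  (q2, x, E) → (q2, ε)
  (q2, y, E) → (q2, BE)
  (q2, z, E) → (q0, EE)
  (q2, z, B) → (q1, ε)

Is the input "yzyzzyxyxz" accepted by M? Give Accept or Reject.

(q0, yzyzzyxyxz, Z)
  read y, top Z: go to q2, push EEZ → (q2, zyzzyxyxz, EEZ)
  read z, top E: go to q0, push EE → (q0, yzzyxyxz, EEEZ)
  read y, top E: go to q0, push B → (q0, zzyxyxz, BEEZ)
  read z, top B: go to q1, push ε → (q1, zyxyxz, EEZ)
  read z, top E: go to q0, push E → (q0, yxyxz, EEZ)
  read y, top E: go to q0, push B → (q0, xyxz, BEZ)
No transition applies at (q0, xyxz, BEZ); input not fully consumed.

Reject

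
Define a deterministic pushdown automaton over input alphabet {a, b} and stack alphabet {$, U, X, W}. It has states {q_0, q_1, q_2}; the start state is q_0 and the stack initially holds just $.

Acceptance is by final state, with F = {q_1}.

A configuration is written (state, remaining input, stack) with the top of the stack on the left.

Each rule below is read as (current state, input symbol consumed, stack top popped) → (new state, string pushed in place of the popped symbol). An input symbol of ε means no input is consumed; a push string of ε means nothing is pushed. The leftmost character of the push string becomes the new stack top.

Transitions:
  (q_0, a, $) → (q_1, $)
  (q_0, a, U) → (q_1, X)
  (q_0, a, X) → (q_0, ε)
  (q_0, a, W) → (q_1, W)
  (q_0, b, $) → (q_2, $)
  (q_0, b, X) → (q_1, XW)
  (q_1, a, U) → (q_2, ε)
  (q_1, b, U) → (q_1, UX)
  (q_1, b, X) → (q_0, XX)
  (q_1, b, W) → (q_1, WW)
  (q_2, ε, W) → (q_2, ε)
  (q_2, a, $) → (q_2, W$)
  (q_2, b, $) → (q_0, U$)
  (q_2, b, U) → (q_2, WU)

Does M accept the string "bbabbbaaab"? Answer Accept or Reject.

(q_0, bbabbbaaab, $)
  read b, top $: go to q_2, push $ → (q_2, babbbaaab, $)
  read b, top $: go to q_0, push U$ → (q_0, abbbaaab, U$)
  read a, top U: go to q_1, push X → (q_1, bbbaaab, X$)
  read b, top X: go to q_0, push XX → (q_0, bbaaab, XX$)
  read b, top X: go to q_1, push XW → (q_1, baaab, XWX$)
  read b, top X: go to q_0, push XX → (q_0, aaab, XXWX$)
  read a, top X: go to q_0, push ε → (q_0, aab, XWX$)
  read a, top X: go to q_0, push ε → (q_0, ab, WX$)
  read a, top W: go to q_1, push W → (q_1, b, WX$)
  read b, top W: go to q_1, push WW → (q_1, ε, WWX$)
All input consumed; state q_1 ∈ F.

Accept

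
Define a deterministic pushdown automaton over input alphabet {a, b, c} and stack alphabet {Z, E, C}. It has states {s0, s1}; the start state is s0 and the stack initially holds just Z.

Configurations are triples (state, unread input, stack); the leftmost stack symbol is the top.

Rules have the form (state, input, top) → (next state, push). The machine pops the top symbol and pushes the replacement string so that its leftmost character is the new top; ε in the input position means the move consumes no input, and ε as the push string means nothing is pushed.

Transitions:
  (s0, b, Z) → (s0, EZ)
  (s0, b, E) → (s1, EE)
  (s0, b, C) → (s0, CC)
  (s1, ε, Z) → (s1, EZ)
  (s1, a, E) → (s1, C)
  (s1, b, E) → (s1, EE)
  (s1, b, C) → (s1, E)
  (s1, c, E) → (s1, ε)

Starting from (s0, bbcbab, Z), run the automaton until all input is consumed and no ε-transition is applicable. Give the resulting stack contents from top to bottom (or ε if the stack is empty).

(s0, bbcbab, Z)
  read b, top Z: go to s0, push EZ → (s0, bcbab, EZ)
  read b, top E: go to s1, push EE → (s1, cbab, EEZ)
  read c, top E: go to s1, push ε → (s1, bab, EZ)
  read b, top E: go to s1, push EE → (s1, ab, EEZ)
  read a, top E: go to s1, push C → (s1, b, CEZ)
  read b, top C: go to s1, push E → (s1, ε, EEZ)
All input consumed in state s1 with stack EEZ.

EEZ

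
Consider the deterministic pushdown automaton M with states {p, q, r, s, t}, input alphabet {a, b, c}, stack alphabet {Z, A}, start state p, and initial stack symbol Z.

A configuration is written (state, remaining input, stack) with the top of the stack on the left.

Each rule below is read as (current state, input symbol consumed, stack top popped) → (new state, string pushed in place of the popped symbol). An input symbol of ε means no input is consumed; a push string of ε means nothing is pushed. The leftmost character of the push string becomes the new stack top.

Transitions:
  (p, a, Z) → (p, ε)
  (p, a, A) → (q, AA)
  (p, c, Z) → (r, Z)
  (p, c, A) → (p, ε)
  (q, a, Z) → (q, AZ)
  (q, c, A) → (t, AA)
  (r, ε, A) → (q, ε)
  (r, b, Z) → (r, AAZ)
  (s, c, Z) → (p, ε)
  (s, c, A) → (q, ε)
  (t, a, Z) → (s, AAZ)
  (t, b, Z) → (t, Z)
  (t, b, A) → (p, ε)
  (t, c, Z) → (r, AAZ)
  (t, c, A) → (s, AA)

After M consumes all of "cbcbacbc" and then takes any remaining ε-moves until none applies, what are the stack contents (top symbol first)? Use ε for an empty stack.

(p, cbcbacbc, Z) ⊢ (r, bcbacbc, Z) ⊢ (r, cbacbc, AAZ) ⊢ (q, cbacbc, AZ) ⊢ (t, bacbc, AAZ) ⊢ (p, acbc, AZ) ⊢ (q, cbc, AAZ) ⊢ (t, bc, AAAZ) ⊢ (p, c, AAZ) ⊢ (p, ε, AZ)
All input consumed in state p with stack AZ.

AZ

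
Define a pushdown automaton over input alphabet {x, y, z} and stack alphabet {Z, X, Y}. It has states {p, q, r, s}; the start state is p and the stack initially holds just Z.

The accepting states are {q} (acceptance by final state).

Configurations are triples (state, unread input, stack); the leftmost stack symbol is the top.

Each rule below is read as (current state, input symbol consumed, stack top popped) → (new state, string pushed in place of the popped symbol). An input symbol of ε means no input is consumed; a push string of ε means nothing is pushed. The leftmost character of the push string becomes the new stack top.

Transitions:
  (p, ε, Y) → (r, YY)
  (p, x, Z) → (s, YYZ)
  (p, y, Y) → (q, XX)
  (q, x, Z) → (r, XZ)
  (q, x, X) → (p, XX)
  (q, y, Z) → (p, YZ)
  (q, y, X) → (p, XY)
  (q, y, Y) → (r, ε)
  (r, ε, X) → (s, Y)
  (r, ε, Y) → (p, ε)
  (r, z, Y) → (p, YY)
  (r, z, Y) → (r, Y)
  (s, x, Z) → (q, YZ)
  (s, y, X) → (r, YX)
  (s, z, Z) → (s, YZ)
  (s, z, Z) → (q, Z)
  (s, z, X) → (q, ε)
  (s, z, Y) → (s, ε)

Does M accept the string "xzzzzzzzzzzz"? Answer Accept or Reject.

One accepting computation: (p, xzzzzzzzzzzz, Z) ⊢ (s, zzzzzzzzzzz, YYZ) ⊢ (s, zzzzzzzzzz, YZ) ⊢ (s, zzzzzzzzz, Z) ⊢ (s, zzzzzzzz, YZ) ⊢ (s, zzzzzzz, Z) ⊢ (s, zzzzzz, YZ) ⊢ (s, zzzzz, Z) ⊢ (s, zzzz, YZ) ⊢ (s, zzz, Z) ⊢ (s, zz, YZ) ⊢ (s, z, Z) ⊢ (q, ε, Z)
All input consumed and state q ∈ F.

Accept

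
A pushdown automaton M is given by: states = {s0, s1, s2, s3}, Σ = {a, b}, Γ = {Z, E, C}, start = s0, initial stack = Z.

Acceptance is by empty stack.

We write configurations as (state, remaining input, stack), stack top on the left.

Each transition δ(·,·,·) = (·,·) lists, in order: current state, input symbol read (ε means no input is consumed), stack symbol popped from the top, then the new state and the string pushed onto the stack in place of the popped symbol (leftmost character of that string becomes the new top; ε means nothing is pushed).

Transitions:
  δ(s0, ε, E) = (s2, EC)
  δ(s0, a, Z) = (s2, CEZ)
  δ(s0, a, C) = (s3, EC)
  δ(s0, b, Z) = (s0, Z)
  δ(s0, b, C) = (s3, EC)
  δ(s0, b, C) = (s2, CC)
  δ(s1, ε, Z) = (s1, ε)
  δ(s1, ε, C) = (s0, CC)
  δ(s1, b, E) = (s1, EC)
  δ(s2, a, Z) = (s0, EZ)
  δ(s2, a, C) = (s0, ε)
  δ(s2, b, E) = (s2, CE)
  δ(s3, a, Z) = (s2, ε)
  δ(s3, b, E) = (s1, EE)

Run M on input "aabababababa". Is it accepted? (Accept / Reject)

No computation consumes all input and empties the stack.

Reject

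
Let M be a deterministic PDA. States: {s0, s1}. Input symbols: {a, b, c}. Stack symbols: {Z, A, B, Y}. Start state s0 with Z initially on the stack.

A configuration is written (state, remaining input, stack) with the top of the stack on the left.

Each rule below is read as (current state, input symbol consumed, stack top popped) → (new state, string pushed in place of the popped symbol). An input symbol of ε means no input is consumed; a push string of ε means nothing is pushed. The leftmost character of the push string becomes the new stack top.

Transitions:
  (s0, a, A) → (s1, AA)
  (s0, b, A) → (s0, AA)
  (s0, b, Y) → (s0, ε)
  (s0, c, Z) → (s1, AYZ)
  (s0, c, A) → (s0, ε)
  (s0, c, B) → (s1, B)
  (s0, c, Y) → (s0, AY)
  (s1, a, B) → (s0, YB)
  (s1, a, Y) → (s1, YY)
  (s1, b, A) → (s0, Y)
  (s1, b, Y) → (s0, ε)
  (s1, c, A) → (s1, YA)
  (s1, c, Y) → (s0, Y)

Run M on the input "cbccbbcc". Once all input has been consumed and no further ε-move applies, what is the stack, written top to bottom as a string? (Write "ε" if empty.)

(s0, cbccbbcc, Z)
  read c, top Z: go to s1, push AYZ → (s1, bccbbcc, AYZ)
  read b, top A: go to s0, push Y → (s0, ccbbcc, YYZ)
  read c, top Y: go to s0, push AY → (s0, cbbcc, AYYZ)
  read c, top A: go to s0, push ε → (s0, bbcc, YYZ)
  read b, top Y: go to s0, push ε → (s0, bcc, YZ)
  read b, top Y: go to s0, push ε → (s0, cc, Z)
  read c, top Z: go to s1, push AYZ → (s1, c, AYZ)
  read c, top A: go to s1, push YA → (s1, ε, YAYZ)
All input consumed in state s1 with stack YAYZ.

YAYZ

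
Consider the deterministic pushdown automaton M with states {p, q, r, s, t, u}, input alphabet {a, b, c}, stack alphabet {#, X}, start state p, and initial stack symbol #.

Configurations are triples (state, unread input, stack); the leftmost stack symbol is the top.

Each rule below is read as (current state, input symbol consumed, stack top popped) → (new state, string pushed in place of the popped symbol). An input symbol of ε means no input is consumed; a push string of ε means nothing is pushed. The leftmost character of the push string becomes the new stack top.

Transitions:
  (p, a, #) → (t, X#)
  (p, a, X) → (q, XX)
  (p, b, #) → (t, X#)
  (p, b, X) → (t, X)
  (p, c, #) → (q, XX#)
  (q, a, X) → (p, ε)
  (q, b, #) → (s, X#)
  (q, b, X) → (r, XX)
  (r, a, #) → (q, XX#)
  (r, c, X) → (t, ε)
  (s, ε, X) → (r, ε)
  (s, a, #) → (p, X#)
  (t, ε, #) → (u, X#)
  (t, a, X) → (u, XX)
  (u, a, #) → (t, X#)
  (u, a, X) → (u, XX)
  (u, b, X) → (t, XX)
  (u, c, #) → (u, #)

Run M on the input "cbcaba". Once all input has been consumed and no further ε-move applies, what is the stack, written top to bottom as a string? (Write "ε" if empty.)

(p, cbcaba, #)
  read c, top #: go to q, push XX# → (q, bcaba, XX#)
  read b, top X: go to r, push XX → (r, caba, XXX#)
  read c, top X: go to t, push ε → (t, aba, XX#)
  read a, top X: go to u, push XX → (u, ba, XXX#)
  read b, top X: go to t, push XX → (t, a, XXXX#)
  read a, top X: go to u, push XX → (u, ε, XXXXX#)
All input consumed in state u with stack XXXXX#.

XXXXX#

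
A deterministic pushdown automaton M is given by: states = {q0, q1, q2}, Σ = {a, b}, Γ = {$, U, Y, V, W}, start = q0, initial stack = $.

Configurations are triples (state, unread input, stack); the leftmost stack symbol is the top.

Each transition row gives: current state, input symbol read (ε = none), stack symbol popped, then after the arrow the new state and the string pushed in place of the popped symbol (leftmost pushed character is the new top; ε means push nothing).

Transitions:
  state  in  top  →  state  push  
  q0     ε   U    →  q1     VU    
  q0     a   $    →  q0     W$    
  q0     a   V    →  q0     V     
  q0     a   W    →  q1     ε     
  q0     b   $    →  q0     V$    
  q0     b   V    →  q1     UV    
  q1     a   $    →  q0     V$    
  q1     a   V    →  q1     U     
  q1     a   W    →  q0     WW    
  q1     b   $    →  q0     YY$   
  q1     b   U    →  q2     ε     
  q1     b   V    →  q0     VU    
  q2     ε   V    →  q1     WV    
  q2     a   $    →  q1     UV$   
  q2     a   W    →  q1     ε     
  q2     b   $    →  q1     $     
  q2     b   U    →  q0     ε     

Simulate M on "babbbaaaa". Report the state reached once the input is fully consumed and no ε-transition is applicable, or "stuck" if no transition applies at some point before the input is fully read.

(q0, babbbaaaa, $)
  read b, top $: go to q0, push V$ → (q0, abbbaaaa, V$)
  read a, top V: go to q0, push V → (q0, bbbaaaa, V$)
  read b, top V: go to q1, push UV → (q1, bbaaaa, UV$)
  read b, top U: go to q2, push ε → (q2, baaaa, V$)
  ε-move, top V: go to q1, push WV → (q1, baaaa, WV$)
No transition for (q1, b, top W); M blocks with input baaaa remaining.

stuck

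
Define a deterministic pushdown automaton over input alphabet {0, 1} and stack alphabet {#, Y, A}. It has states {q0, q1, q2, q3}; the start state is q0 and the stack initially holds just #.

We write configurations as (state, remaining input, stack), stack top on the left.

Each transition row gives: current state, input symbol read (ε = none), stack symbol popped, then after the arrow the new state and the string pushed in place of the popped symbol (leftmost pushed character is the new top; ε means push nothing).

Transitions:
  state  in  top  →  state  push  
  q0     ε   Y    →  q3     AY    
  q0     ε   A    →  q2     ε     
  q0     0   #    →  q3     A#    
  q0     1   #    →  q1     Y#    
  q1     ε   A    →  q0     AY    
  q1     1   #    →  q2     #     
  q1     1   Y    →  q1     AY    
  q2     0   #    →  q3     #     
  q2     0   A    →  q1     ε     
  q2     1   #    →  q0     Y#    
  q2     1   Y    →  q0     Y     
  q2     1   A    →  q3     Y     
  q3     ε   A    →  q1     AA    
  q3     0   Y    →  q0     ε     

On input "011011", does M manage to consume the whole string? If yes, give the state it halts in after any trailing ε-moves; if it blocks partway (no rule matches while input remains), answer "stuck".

(q0, 011011, #) ⊢ (q3, 11011, A#) ⊢ (q1, 11011, AA#) ⊢ (q0, 11011, AYA#) ⊢ (q2, 11011, YA#) ⊢ (q0, 1011, YA#) ⊢ (q3, 1011, AYA#) ⊢ (q1, 1011, AAYA#) ⊢ (q0, 1011, AYAYA#) ⊢ (q2, 1011, YAYA#) ⊢ (q0, 011, YAYA#) ⊢ (q3, 011, AYAYA#) ⊢ (q1, 011, AAYAYA#) ⊢ (q0, 011, AYAYAYA#) ⊢ (q2, 011, YAYAYA#)
No transition for (q2, 0, top Y); M blocks with input 011 remaining.

stuck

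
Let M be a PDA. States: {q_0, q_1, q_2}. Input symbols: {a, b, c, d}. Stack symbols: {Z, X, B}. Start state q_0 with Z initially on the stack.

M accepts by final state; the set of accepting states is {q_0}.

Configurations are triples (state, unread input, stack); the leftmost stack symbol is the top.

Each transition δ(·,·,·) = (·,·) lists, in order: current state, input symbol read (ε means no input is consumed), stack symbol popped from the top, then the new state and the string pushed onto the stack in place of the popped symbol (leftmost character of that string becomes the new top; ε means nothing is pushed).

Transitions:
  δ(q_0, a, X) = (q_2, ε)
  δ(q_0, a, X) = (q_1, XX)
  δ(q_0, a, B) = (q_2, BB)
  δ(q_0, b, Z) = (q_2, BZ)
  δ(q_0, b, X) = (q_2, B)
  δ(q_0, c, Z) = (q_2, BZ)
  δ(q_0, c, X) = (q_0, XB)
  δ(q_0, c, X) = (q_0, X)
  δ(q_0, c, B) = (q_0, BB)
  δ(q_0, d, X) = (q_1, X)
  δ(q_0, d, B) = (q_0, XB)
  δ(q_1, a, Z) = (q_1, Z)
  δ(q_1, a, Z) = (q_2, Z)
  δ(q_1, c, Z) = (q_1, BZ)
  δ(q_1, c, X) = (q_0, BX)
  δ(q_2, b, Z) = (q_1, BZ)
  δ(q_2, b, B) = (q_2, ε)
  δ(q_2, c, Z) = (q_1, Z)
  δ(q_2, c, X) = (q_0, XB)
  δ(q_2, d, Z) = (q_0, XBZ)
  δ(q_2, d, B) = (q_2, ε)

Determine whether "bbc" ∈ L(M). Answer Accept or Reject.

No computation consumes all input and reaches a final state.

Reject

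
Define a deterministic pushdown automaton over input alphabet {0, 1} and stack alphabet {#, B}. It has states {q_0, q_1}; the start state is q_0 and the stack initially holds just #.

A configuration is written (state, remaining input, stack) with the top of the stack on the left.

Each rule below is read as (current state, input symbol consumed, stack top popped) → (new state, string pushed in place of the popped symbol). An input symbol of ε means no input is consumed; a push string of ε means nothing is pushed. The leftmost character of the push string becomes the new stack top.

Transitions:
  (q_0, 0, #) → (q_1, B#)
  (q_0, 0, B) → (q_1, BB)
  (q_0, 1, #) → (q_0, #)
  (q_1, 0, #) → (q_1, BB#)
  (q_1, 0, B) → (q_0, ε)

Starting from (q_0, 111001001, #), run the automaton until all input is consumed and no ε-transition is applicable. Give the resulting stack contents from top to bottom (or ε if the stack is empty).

(q_0, 111001001, #)
  read 1, top #: go to q_0, push # → (q_0, 11001001, #)
  read 1, top #: go to q_0, push # → (q_0, 1001001, #)
  read 1, top #: go to q_0, push # → (q_0, 001001, #)
  read 0, top #: go to q_1, push B# → (q_1, 01001, B#)
  read 0, top B: go to q_0, push ε → (q_0, 1001, #)
  read 1, top #: go to q_0, push # → (q_0, 001, #)
  read 0, top #: go to q_1, push B# → (q_1, 01, B#)
  read 0, top B: go to q_0, push ε → (q_0, 1, #)
  read 1, top #: go to q_0, push # → (q_0, ε, #)
All input consumed in state q_0 with stack #.

#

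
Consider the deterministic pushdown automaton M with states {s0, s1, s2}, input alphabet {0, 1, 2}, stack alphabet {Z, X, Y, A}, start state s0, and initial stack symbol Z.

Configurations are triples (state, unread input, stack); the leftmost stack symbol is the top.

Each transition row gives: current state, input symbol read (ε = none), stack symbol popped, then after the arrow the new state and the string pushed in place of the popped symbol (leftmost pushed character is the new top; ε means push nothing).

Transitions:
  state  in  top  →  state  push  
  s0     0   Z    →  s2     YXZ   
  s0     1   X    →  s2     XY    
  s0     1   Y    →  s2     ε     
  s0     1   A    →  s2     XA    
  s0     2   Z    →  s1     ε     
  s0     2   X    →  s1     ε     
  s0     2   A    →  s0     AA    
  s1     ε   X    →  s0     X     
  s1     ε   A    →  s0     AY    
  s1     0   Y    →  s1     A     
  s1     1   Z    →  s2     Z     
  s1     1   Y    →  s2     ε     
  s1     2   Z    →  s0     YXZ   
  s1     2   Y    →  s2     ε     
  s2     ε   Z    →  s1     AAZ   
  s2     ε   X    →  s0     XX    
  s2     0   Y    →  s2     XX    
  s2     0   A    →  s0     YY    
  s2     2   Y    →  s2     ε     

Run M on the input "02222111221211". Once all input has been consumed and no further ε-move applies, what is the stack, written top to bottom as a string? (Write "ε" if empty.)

(s0, 02222111221211, Z) ⊢ (s2, 2222111221211, YXZ) ⊢ (s2, 222111221211, XZ) ⊢ (s0, 222111221211, XXZ) ⊢ (s1, 22111221211, XZ) ⊢ (s0, 22111221211, XZ) ⊢ (s1, 2111221211, Z) ⊢ (s0, 111221211, YXZ) ⊢ (s2, 11221211, XZ) ⊢ (s0, 11221211, XXZ) ⊢ (s2, 1221211, XYXZ) ⊢ (s0, 1221211, XXYXZ) ⊢ (s2, 221211, XYXYXZ) ⊢ (s0, 221211, XXYXYXZ) ⊢ (s1, 21211, XYXYXZ) ⊢ (s0, 21211, XYXYXZ) ⊢ (s1, 1211, YXYXZ) ⊢ (s2, 211, XYXZ) ⊢ (s0, 211, XXYXZ) ⊢ (s1, 11, XYXZ) ⊢ (s0, 11, XYXZ) ⊢ (s2, 1, XYYXZ) ⊢ (s0, 1, XXYYXZ) ⊢ (s2, ε, XYXYYXZ) ⊢ (s0, ε, XXYXYYXZ)
All input consumed in state s0 with stack XXYXYYXZ.

XXYXYYXZ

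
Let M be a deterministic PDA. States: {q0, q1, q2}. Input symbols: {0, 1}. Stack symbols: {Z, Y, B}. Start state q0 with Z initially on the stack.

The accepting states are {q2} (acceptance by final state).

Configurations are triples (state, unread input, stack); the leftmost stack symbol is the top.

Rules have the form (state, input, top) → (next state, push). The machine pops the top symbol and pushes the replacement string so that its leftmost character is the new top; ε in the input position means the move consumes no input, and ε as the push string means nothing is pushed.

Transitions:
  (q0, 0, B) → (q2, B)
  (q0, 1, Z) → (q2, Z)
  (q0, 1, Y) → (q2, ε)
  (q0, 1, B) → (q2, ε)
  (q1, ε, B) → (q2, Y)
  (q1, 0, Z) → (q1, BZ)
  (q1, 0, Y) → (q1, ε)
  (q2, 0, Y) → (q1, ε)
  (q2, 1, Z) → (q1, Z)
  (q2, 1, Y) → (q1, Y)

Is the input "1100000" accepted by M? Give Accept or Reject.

Accept

(q0, 1100000, Z)
  read 1, top Z: go to q2, push Z → (q2, 100000, Z)
  read 1, top Z: go to q1, push Z → (q1, 00000, Z)
  read 0, top Z: go to q1, push BZ → (q1, 0000, BZ)
  ε-move, top B: go to q2, push Y → (q2, 0000, YZ)
  read 0, top Y: go to q1, push ε → (q1, 000, Z)
  read 0, top Z: go to q1, push BZ → (q1, 00, BZ)
  ε-move, top B: go to q2, push Y → (q2, 00, YZ)
  read 0, top Y: go to q1, push ε → (q1, 0, Z)
  read 0, top Z: go to q1, push BZ → (q1, ε, BZ)
  ε-move, top B: go to q2, push Y → (q2, ε, YZ)
All input consumed; state q2 ∈ F.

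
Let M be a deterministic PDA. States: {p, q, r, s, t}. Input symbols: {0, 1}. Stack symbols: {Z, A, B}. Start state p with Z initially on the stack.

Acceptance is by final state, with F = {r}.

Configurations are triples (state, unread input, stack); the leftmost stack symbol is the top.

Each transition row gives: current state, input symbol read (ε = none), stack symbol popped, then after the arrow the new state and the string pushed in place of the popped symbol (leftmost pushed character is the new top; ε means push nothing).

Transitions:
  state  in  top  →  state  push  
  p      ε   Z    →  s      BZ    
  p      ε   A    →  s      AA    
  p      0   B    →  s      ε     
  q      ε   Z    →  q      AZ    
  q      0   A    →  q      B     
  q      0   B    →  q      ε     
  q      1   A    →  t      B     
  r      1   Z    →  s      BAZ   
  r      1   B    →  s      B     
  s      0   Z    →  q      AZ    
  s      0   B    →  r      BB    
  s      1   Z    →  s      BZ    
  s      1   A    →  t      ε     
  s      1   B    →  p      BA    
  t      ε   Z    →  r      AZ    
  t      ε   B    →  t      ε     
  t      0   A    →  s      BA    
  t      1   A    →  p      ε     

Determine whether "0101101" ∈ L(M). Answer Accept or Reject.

Accept

(p, 0101101, Z)
  ε-move, top Z: go to s, push BZ → (s, 0101101, BZ)
  read 0, top B: go to r, push BB → (r, 101101, BBZ)
  read 1, top B: go to s, push B → (s, 01101, BBZ)
  read 0, top B: go to r, push BB → (r, 1101, BBBZ)
  read 1, top B: go to s, push B → (s, 101, BBBZ)
  read 1, top B: go to p, push BA → (p, 01, BABBZ)
  read 0, top B: go to s, push ε → (s, 1, ABBZ)
  read 1, top A: go to t, push ε → (t, ε, BBZ)
  ε-move, top B: go to t, push ε → (t, ε, BZ)
  ε-move, top B: go to t, push ε → (t, ε, Z)
  ε-move, top Z: go to r, push AZ → (r, ε, AZ)
All input consumed; state r ∈ F.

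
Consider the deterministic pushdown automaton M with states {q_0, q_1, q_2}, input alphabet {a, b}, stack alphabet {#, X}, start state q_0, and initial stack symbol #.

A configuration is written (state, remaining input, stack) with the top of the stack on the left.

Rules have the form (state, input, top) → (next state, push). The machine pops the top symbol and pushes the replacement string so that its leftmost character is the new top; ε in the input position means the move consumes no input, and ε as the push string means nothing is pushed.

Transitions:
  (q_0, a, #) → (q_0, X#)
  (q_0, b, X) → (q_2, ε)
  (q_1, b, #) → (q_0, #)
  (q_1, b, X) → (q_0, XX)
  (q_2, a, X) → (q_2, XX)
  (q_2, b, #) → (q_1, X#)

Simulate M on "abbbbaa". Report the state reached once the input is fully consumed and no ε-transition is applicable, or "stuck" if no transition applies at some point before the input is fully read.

(q_0, abbbbaa, #)
  read a, top #: go to q_0, push X# → (q_0, bbbbaa, X#)
  read b, top X: go to q_2, push ε → (q_2, bbbaa, #)
  read b, top #: go to q_1, push X# → (q_1, bbaa, X#)
  read b, top X: go to q_0, push XX → (q_0, baa, XX#)
  read b, top X: go to q_2, push ε → (q_2, aa, X#)
  read a, top X: go to q_2, push XX → (q_2, a, XX#)
  read a, top X: go to q_2, push XX → (q_2, ε, XXX#)
All input consumed; M is in state q_2.

q_2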